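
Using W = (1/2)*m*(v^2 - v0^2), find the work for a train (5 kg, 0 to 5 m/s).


Given: m = 5 kg, v0 = 0 m/s, v = 5 m/s
Using W = (1/2)*m*(v^2 - v0^2)
v^2 = 5^2 = 25
v0^2 = 0^2 = 0
v^2 - v0^2 = 25 - 0 = 25
W = (1/2)*5*25 = 125/2 J

125/2 J


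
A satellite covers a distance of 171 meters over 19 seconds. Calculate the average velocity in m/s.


Given: distance d = 171 m, time t = 19 s
Using v = d / t
v = 171 / 19
v = 9 m/s

9 m/s


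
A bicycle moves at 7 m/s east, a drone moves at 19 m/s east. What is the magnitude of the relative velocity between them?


Given: v_A = 7 m/s east, v_B = 19 m/s east
Both move in the same direction; relative speed = |v_A - v_B|
|7 - 19| = |-12|
= 12 m/s

12 m/s


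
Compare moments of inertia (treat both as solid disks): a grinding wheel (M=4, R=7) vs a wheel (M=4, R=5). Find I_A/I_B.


Given: M1=4 kg, R1=7 m, M2=4 kg, R2=5 m
For a disk: I = (1/2)*M*R^2, so I_A/I_B = (M1*R1^2)/(M2*R2^2)
M1*R1^2 = 4*49 = 196
M2*R2^2 = 4*25 = 100
I_A/I_B = 196/100 = 49/25

49/25


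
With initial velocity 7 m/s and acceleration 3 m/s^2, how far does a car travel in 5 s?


Given: v0 = 7 m/s, a = 3 m/s^2, t = 5 s
Using s = v0*t + (1/2)*a*t^2
s = 7*5 + (1/2)*3*5^2
s = 35 + (1/2)*75
s = 35 + 75/2
s = 145/2

145/2 m


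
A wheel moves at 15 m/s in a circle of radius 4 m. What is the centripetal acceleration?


Given: v = 15 m/s, r = 4 m
Using a_c = v^2 / r
a_c = 15^2 / 4
a_c = 225 / 4
a_c = 225/4 m/s^2

225/4 m/s^2


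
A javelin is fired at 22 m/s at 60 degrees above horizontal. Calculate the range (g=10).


Given: v0 = 22 m/s, theta = 60 deg, g = 10 m/s^2
sin(2*60) = sin(120) = sqrt(3)/2
Using R = v0^2 * sin(2*theta) / g
R = 22^2 * (sqrt(3)/2) / 10
R = 484 * sqrt(3) / 20
R = 121/5*sqrt(3) m

121/5*sqrt(3) m


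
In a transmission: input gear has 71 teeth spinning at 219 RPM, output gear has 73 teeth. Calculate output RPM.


Given: N1 = 71 teeth, w1 = 219 RPM, N2 = 73 teeth
Using N1*w1 = N2*w2
w2 = N1*w1 / N2
w2 = 71*219 / 73
w2 = 15549 / 73
w2 = 213 RPM

213 RPM


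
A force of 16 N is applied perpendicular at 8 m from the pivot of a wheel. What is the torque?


Given: F = 16 N, r = 8 m, angle = 90 deg (perpendicular)
Using tau = F * r * sin(90)
sin(90) = 1
tau = 16 * 8 * 1
tau = 128 Nm

128 Nm


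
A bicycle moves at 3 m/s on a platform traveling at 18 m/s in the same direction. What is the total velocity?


Given: object velocity = 3 m/s, platform velocity = 18 m/s (same direction)
Using classical velocity addition: v_total = v_object + v_platform
v_total = 3 + 18
v_total = 21 m/s

21 m/s


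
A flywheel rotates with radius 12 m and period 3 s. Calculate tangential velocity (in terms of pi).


Given: radius r = 12 m, period T = 3 s
Using v = 2*pi*r / T
v = 2*pi*12 / 3
v = 24*pi / 3
v = 8*pi m/s

8*pi m/s


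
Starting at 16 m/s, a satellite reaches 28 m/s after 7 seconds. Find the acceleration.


Given: initial velocity v0 = 16 m/s, final velocity v = 28 m/s, time t = 7 s
Using a = (v - v0) / t
a = (28 - 16) / 7
a = 12 / 7
a = 12/7 m/s^2

12/7 m/s^2


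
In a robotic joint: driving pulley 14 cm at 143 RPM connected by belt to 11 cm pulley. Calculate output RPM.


Given: D1 = 14 cm, w1 = 143 RPM, D2 = 11 cm
Using D1*w1 = D2*w2
w2 = D1*w1 / D2
w2 = 14*143 / 11
w2 = 2002 / 11
w2 = 182 RPM

182 RPM


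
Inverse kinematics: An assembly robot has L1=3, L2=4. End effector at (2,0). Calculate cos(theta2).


Given: L1 = 3, L2 = 4, target (x, y) = (2, 0)
Using cos(theta2) = (x^2 + y^2 - L1^2 - L2^2) / (2*L1*L2)
x^2 + y^2 = 2^2 + 0 = 4
L1^2 + L2^2 = 9 + 16 = 25
Numerator = 4 - 25 = -21
Denominator = 2*3*4 = 24
cos(theta2) = -21/24 = -7/8

-7/8


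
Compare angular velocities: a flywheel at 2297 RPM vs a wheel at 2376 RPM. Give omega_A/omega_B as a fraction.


Given: RPM_A = 2297, RPM_B = 2376
omega = 2*pi*RPM/60, so omega_A/omega_B = RPM_A / RPM_B
omega_A/omega_B = 2297 / 2376
omega_A/omega_B = 2297/2376

2297/2376


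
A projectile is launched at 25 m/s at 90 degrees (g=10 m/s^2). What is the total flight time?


Given: v0 = 25 m/s, theta = 90 deg, g = 10 m/s^2
sin(90) = 1
Using T = 2*v0*sin(theta) / g
T = 2*25*1 / 10
T = 50 / 10
T = 5 s

5 s


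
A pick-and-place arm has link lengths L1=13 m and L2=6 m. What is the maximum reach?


Given: L1 = 13 m, L2 = 6 m
For a 2-link planar arm, max reach = L1 + L2 (fully extended)
Max reach = 13 + 6
Max reach = 19 m

19 m


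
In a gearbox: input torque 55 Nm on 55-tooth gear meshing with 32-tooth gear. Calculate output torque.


Given: N1 = 55, N2 = 32, T1 = 55 Nm
Using T2/T1 = N2/N1
T2 = T1 * N2 / N1
T2 = 55 * 32 / 55
T2 = 1760 / 55
T2 = 32 Nm

32 Nm


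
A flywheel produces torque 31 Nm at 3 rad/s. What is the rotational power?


Given: tau = 31 Nm, omega = 3 rad/s
Using P = tau * omega
P = 31 * 3
P = 93 W

93 W


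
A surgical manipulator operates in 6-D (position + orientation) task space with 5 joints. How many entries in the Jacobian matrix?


Given: task space dimension = 6, joints = 5
Jacobian is a 6 x 5 matrix
Total entries = rows * columns
Total = 6 * 5
Total = 30

30


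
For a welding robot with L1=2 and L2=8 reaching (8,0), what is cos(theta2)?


Given: L1 = 2, L2 = 8, target (x, y) = (8, 0)
Using cos(theta2) = (x^2 + y^2 - L1^2 - L2^2) / (2*L1*L2)
x^2 + y^2 = 8^2 + 0 = 64
L1^2 + L2^2 = 4 + 64 = 68
Numerator = 64 - 68 = -4
Denominator = 2*2*8 = 32
cos(theta2) = -4/32 = -1/8

-1/8


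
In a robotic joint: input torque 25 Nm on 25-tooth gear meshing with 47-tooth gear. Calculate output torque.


Given: N1 = 25, N2 = 47, T1 = 25 Nm
Using T2/T1 = N2/N1
T2 = T1 * N2 / N1
T2 = 25 * 47 / 25
T2 = 1175 / 25
T2 = 47 Nm

47 Nm


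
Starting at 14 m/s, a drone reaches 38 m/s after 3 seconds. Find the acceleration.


Given: initial velocity v0 = 14 m/s, final velocity v = 38 m/s, time t = 3 s
Using a = (v - v0) / t
a = (38 - 14) / 3
a = 24 / 3
a = 8 m/s^2

8 m/s^2


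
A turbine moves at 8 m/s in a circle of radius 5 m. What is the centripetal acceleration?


Given: v = 8 m/s, r = 5 m
Using a_c = v^2 / r
a_c = 8^2 / 5
a_c = 64 / 5
a_c = 64/5 m/s^2

64/5 m/s^2


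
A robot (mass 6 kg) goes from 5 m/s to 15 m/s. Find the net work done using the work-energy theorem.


Given: m = 6 kg, v0 = 5 m/s, v = 15 m/s
Using W = (1/2)*m*(v^2 - v0^2)
v^2 = 15^2 = 225
v0^2 = 5^2 = 25
v^2 - v0^2 = 225 - 25 = 200
W = (1/2)*6*200 = 600 J

600 J


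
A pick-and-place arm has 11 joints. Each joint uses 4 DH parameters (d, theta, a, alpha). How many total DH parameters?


Given: 11 joints, 4 DH parameters per joint (d, theta, a, alpha)
Total DH parameters = number_of_joints * 4
Total = 11 * 4
Total = 44

44


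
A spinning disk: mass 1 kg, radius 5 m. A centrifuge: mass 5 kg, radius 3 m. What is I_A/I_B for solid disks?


Given: M1=1 kg, R1=5 m, M2=5 kg, R2=3 m
For a disk: I = (1/2)*M*R^2, so I_A/I_B = (M1*R1^2)/(M2*R2^2)
M1*R1^2 = 1*25 = 25
M2*R2^2 = 5*9 = 45
I_A/I_B = 25/45 = 5/9

5/9


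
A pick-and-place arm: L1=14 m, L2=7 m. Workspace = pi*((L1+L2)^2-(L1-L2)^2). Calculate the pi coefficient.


Given: L1 = 14, L2 = 7
(L1+L2)^2 = (21)^2 = 441
(L1-L2)^2 = (7)^2 = 49
Difference = 441 - 49 = 392
This equals 4*L1*L2 = 4*14*7 = 392
Workspace area = 392*pi

392


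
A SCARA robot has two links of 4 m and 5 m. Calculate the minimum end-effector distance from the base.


Given: L1 = 4 m, L2 = 5 m
For a 2-link planar arm, min reach = |L1 - L2| (second link folded back)
Min reach = |4 - 5|
Min reach = 1 m

1 m


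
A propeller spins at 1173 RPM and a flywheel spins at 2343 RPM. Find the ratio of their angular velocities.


Given: RPM_A = 1173, RPM_B = 2343
omega = 2*pi*RPM/60, so omega_A/omega_B = RPM_A / RPM_B
omega_A/omega_B = 1173 / 2343
omega_A/omega_B = 391/781

391/781


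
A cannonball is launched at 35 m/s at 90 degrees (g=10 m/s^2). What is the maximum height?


Given: v0 = 35 m/s, theta = 90 deg, g = 10 m/s^2
sin^2(90) = 1
Using H = v0^2 * sin^2(theta) / (2*g)
H = 35^2 * 1 / (2*10)
H = 1225 * 1 / 20
H = 1225 / 20
H = 245/4 m

245/4 m


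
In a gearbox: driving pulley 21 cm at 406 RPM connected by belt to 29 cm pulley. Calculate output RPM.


Given: D1 = 21 cm, w1 = 406 RPM, D2 = 29 cm
Using D1*w1 = D2*w2
w2 = D1*w1 / D2
w2 = 21*406 / 29
w2 = 8526 / 29
w2 = 294 RPM

294 RPM


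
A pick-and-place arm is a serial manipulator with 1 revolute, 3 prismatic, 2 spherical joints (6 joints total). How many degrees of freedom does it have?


Given: serial robot with 1 revolute, 3 prismatic, 2 spherical joints
DOF contribution per joint type: revolute=1, prismatic=1, spherical=3, fixed=0
DOF = 1*1 + 3*1 + 2*3
DOF = 10

10


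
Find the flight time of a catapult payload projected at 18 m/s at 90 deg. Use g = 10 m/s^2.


Given: v0 = 18 m/s, theta = 90 deg, g = 10 m/s^2
sin(90) = 1
Using T = 2*v0*sin(theta) / g
T = 2*18*1 / 10
T = 36 / 10
T = 18/5 s

18/5 s


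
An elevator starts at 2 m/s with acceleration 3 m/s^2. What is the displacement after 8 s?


Given: v0 = 2 m/s, a = 3 m/s^2, t = 8 s
Using s = v0*t + (1/2)*a*t^2
s = 2*8 + (1/2)*3*8^2
s = 16 + (1/2)*192
s = 16 + 96
s = 112

112 m


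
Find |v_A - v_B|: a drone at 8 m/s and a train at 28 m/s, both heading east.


Given: v_A = 8 m/s east, v_B = 28 m/s east
Both move in the same direction; relative speed = |v_A - v_B|
|8 - 28| = |-20|
= 20 m/s

20 m/s


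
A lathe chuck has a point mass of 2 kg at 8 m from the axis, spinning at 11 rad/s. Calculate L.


Given: m = 2 kg, r = 8 m, omega = 11 rad/s
For a point mass: I = m*r^2
I = 2*8^2 = 2*64 = 128
L = I*omega = 128*11
L = 1408 kg*m^2/s

1408 kg*m^2/s


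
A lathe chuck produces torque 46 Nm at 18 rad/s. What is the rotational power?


Given: tau = 46 Nm, omega = 18 rad/s
Using P = tau * omega
P = 46 * 18
P = 828 W

828 W


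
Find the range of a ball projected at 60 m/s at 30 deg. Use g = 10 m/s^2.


Given: v0 = 60 m/s, theta = 30 deg, g = 10 m/s^2
sin(2*30) = sin(60) = sqrt(3)/2
Using R = v0^2 * sin(2*theta) / g
R = 60^2 * (sqrt(3)/2) / 10
R = 3600 * sqrt(3) / 20
R = 180*sqrt(3) m

180*sqrt(3) m


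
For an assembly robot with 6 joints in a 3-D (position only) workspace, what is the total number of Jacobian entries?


Given: task space dimension = 3, joints = 6
Jacobian is a 3 x 6 matrix
Total entries = rows * columns
Total = 3 * 6
Total = 18

18


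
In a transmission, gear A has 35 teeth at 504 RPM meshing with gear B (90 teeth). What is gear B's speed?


Given: N1 = 35 teeth, w1 = 504 RPM, N2 = 90 teeth
Using N1*w1 = N2*w2
w2 = N1*w1 / N2
w2 = 35*504 / 90
w2 = 17640 / 90
w2 = 196 RPM

196 RPM


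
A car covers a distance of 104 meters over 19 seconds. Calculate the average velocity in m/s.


Given: distance d = 104 m, time t = 19 s
Using v = d / t
v = 104 / 19
v = 104/19 m/s

104/19 m/s


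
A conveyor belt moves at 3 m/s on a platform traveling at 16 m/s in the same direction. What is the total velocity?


Given: object velocity = 3 m/s, platform velocity = 16 m/s (same direction)
Using classical velocity addition: v_total = v_object + v_platform
v_total = 3 + 16
v_total = 19 m/s

19 m/s


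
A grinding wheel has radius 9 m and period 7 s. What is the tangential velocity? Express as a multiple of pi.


Given: radius r = 9 m, period T = 7 s
Using v = 2*pi*r / T
v = 2*pi*9 / 7
v = 18*pi / 7
v = 18/7*pi m/s

18/7*pi m/s


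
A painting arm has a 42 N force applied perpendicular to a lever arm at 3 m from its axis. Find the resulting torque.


Given: F = 42 N, r = 3 m, angle = 90 deg (perpendicular)
Using tau = F * r * sin(90)
sin(90) = 1
tau = 42 * 3 * 1
tau = 126 Nm

126 Nm


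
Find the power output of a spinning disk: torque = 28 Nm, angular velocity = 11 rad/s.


Given: tau = 28 Nm, omega = 11 rad/s
Using P = tau * omega
P = 28 * 11
P = 308 W

308 W


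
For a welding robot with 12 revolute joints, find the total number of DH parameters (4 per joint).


Given: 12 joints, 4 DH parameters per joint (d, theta, a, alpha)
Total DH parameters = number_of_joints * 4
Total = 12 * 4
Total = 48

48


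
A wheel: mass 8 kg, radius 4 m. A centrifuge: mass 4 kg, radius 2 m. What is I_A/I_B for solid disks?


Given: M1=8 kg, R1=4 m, M2=4 kg, R2=2 m
For a disk: I = (1/2)*M*R^2, so I_A/I_B = (M1*R1^2)/(M2*R2^2)
M1*R1^2 = 8*16 = 128
M2*R2^2 = 4*4 = 16
I_A/I_B = 128/16 = 8

8


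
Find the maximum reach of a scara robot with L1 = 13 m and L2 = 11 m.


Given: L1 = 13 m, L2 = 11 m
For a 2-link planar arm, max reach = L1 + L2 (fully extended)
Max reach = 13 + 11
Max reach = 24 m

24 m


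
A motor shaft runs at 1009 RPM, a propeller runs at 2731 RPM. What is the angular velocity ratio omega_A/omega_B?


Given: RPM_A = 1009, RPM_B = 2731
omega = 2*pi*RPM/60, so omega_A/omega_B = RPM_A / RPM_B
omega_A/omega_B = 1009 / 2731
omega_A/omega_B = 1009/2731

1009/2731


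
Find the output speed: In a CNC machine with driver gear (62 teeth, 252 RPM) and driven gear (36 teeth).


Given: N1 = 62 teeth, w1 = 252 RPM, N2 = 36 teeth
Using N1*w1 = N2*w2
w2 = N1*w1 / N2
w2 = 62*252 / 36
w2 = 15624 / 36
w2 = 434 RPM

434 RPM


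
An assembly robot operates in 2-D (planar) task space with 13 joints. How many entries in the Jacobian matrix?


Given: task space dimension = 2, joints = 13
Jacobian is a 2 x 13 matrix
Total entries = rows * columns
Total = 2 * 13
Total = 26

26


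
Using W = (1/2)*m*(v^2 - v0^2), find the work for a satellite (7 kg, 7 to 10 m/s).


Given: m = 7 kg, v0 = 7 m/s, v = 10 m/s
Using W = (1/2)*m*(v^2 - v0^2)
v^2 = 10^2 = 100
v0^2 = 7^2 = 49
v^2 - v0^2 = 100 - 49 = 51
W = (1/2)*7*51 = 357/2 J

357/2 J


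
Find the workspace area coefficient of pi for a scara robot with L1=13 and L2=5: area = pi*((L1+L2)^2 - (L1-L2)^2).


Given: L1 = 13, L2 = 5
(L1+L2)^2 = (18)^2 = 324
(L1-L2)^2 = (8)^2 = 64
Difference = 324 - 64 = 260
This equals 4*L1*L2 = 4*13*5 = 260
Workspace area = 260*pi

260


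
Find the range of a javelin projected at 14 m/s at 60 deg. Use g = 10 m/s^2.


Given: v0 = 14 m/s, theta = 60 deg, g = 10 m/s^2
sin(2*60) = sin(120) = sqrt(3)/2
Using R = v0^2 * sin(2*theta) / g
R = 14^2 * (sqrt(3)/2) / 10
R = 196 * sqrt(3) / 20
R = 49/5*sqrt(3) m

49/5*sqrt(3) m


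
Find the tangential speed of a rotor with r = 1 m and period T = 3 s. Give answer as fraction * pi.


Given: radius r = 1 m, period T = 3 s
Using v = 2*pi*r / T
v = 2*pi*1 / 3
v = 2*pi / 3
v = 2/3*pi m/s

2/3*pi m/s


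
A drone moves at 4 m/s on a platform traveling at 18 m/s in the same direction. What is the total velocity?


Given: object velocity = 4 m/s, platform velocity = 18 m/s (same direction)
Using classical velocity addition: v_total = v_object + v_platform
v_total = 4 + 18
v_total = 22 m/s

22 m/s


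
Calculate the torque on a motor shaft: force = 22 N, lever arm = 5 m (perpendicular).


Given: F = 22 N, r = 5 m, angle = 90 deg (perpendicular)
Using tau = F * r * sin(90)
sin(90) = 1
tau = 22 * 5 * 1
tau = 110 Nm

110 Nm


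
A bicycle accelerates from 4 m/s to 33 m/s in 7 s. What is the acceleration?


Given: initial velocity v0 = 4 m/s, final velocity v = 33 m/s, time t = 7 s
Using a = (v - v0) / t
a = (33 - 4) / 7
a = 29 / 7
a = 29/7 m/s^2

29/7 m/s^2


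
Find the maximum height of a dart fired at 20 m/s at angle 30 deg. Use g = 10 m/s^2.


Given: v0 = 20 m/s, theta = 30 deg, g = 10 m/s^2
sin^2(30) = 1/4
Using H = v0^2 * sin^2(theta) / (2*g)
H = 20^2 * 1/4 / (2*10)
H = 400 * 1/4 / 20
H = 100 / 20
H = 5 m

5 m


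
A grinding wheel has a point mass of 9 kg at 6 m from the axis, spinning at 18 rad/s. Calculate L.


Given: m = 9 kg, r = 6 m, omega = 18 rad/s
For a point mass: I = m*r^2
I = 9*6^2 = 9*36 = 324
L = I*omega = 324*18
L = 5832 kg*m^2/s

5832 kg*m^2/s


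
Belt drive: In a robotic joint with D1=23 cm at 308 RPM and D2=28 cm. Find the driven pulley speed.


Given: D1 = 23 cm, w1 = 308 RPM, D2 = 28 cm
Using D1*w1 = D2*w2
w2 = D1*w1 / D2
w2 = 23*308 / 28
w2 = 7084 / 28
w2 = 253 RPM

253 RPM


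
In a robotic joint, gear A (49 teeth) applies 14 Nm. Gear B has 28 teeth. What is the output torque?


Given: N1 = 49, N2 = 28, T1 = 14 Nm
Using T2/T1 = N2/N1
T2 = T1 * N2 / N1
T2 = 14 * 28 / 49
T2 = 392 / 49
T2 = 8 Nm

8 Nm


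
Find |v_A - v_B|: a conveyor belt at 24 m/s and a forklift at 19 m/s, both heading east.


Given: v_A = 24 m/s east, v_B = 19 m/s east
Both move in the same direction; relative speed = |v_A - v_B|
|24 - 19| = |5|
= 5 m/s

5 m/s


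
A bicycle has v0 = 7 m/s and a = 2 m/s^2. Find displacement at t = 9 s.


Given: v0 = 7 m/s, a = 2 m/s^2, t = 9 s
Using s = v0*t + (1/2)*a*t^2
s = 7*9 + (1/2)*2*9^2
s = 63 + (1/2)*162
s = 63 + 81
s = 144

144 m


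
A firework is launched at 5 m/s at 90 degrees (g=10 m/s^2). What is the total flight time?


Given: v0 = 5 m/s, theta = 90 deg, g = 10 m/s^2
sin(90) = 1
Using T = 2*v0*sin(theta) / g
T = 2*5*1 / 10
T = 10 / 10
T = 1 s

1 s


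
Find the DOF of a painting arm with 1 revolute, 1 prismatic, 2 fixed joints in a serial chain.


Given: serial robot with 1 revolute, 1 prismatic, 2 fixed joints
DOF contribution per joint type: revolute=1, prismatic=1, spherical=3, fixed=0
DOF = 1*1 + 1*1 + 2*0
DOF = 2

2


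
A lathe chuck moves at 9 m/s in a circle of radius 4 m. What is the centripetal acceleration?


Given: v = 9 m/s, r = 4 m
Using a_c = v^2 / r
a_c = 9^2 / 4
a_c = 81 / 4
a_c = 81/4 m/s^2

81/4 m/s^2


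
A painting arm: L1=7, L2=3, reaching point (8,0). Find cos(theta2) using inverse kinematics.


Given: L1 = 7, L2 = 3, target (x, y) = (8, 0)
Using cos(theta2) = (x^2 + y^2 - L1^2 - L2^2) / (2*L1*L2)
x^2 + y^2 = 8^2 + 0 = 64
L1^2 + L2^2 = 49 + 9 = 58
Numerator = 64 - 58 = 6
Denominator = 2*7*3 = 42
cos(theta2) = 6/42 = 1/7

1/7


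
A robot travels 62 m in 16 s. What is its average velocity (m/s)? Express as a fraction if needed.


Given: distance d = 62 m, time t = 16 s
Using v = d / t
v = 62 / 16
v = 31/8 m/s

31/8 m/s


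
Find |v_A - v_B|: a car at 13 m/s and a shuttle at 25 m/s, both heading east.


Given: v_A = 13 m/s east, v_B = 25 m/s east
Both move in the same direction; relative speed = |v_A - v_B|
|13 - 25| = |-12|
= 12 m/s

12 m/s


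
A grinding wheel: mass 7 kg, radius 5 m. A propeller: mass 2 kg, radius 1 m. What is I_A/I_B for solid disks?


Given: M1=7 kg, R1=5 m, M2=2 kg, R2=1 m
For a disk: I = (1/2)*M*R^2, so I_A/I_B = (M1*R1^2)/(M2*R2^2)
M1*R1^2 = 7*25 = 175
M2*R2^2 = 2*1 = 2
I_A/I_B = 175/2 = 175/2

175/2


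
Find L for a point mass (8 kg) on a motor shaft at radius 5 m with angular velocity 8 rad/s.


Given: m = 8 kg, r = 5 m, omega = 8 rad/s
For a point mass: I = m*r^2
I = 8*5^2 = 8*25 = 200
L = I*omega = 200*8
L = 1600 kg*m^2/s

1600 kg*m^2/s


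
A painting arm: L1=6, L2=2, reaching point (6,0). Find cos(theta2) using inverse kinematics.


Given: L1 = 6, L2 = 2, target (x, y) = (6, 0)
Using cos(theta2) = (x^2 + y^2 - L1^2 - L2^2) / (2*L1*L2)
x^2 + y^2 = 6^2 + 0 = 36
L1^2 + L2^2 = 36 + 4 = 40
Numerator = 36 - 40 = -4
Denominator = 2*6*2 = 24
cos(theta2) = -4/24 = -1/6

-1/6


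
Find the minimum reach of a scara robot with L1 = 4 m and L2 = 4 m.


Given: L1 = 4 m, L2 = 4 m
For a 2-link planar arm, min reach = |L1 - L2| (second link folded back)
Min reach = |4 - 4|
Min reach = 0 m

0 m


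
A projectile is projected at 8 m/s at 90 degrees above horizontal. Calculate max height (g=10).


Given: v0 = 8 m/s, theta = 90 deg, g = 10 m/s^2
sin^2(90) = 1
Using H = v0^2 * sin^2(theta) / (2*g)
H = 8^2 * 1 / (2*10)
H = 64 * 1 / 20
H = 64 / 20
H = 16/5 m

16/5 m


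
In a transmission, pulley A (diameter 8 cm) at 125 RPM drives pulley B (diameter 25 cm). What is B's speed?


Given: D1 = 8 cm, w1 = 125 RPM, D2 = 25 cm
Using D1*w1 = D2*w2
w2 = D1*w1 / D2
w2 = 8*125 / 25
w2 = 1000 / 25
w2 = 40 RPM

40 RPM


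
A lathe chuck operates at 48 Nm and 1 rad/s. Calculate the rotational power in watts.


Given: tau = 48 Nm, omega = 1 rad/s
Using P = tau * omega
P = 48 * 1
P = 48 W

48 W


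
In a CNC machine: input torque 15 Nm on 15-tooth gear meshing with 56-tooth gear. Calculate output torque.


Given: N1 = 15, N2 = 56, T1 = 15 Nm
Using T2/T1 = N2/N1
T2 = T1 * N2 / N1
T2 = 15 * 56 / 15
T2 = 840 / 15
T2 = 56 Nm

56 Nm


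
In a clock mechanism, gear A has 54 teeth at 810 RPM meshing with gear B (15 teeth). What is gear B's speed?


Given: N1 = 54 teeth, w1 = 810 RPM, N2 = 15 teeth
Using N1*w1 = N2*w2
w2 = N1*w1 / N2
w2 = 54*810 / 15
w2 = 43740 / 15
w2 = 2916 RPM

2916 RPM


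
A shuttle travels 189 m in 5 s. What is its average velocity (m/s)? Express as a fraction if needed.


Given: distance d = 189 m, time t = 5 s
Using v = d / t
v = 189 / 5
v = 189/5 m/s

189/5 m/s


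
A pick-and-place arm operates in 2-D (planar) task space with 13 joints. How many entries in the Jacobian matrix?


Given: task space dimension = 2, joints = 13
Jacobian is a 2 x 13 matrix
Total entries = rows * columns
Total = 2 * 13
Total = 26

26


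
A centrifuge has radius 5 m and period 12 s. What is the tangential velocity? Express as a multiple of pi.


Given: radius r = 5 m, period T = 12 s
Using v = 2*pi*r / T
v = 2*pi*5 / 12
v = 10*pi / 12
v = 5/6*pi m/s

5/6*pi m/s


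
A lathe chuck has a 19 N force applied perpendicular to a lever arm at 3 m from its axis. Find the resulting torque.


Given: F = 19 N, r = 3 m, angle = 90 deg (perpendicular)
Using tau = F * r * sin(90)
sin(90) = 1
tau = 19 * 3 * 1
tau = 57 Nm

57 Nm


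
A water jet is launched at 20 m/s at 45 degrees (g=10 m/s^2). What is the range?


Given: v0 = 20 m/s, theta = 45 deg, g = 10 m/s^2
sin(2*45) = sin(90) = 1
Using R = v0^2 * sin(2*theta) / g
R = 20^2 * 1 / 10
R = 400 / 10
R = 40 m

40 m


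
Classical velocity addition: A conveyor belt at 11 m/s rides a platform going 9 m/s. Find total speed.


Given: object velocity = 11 m/s, platform velocity = 9 m/s (same direction)
Using classical velocity addition: v_total = v_object + v_platform
v_total = 11 + 9
v_total = 20 m/s

20 m/s


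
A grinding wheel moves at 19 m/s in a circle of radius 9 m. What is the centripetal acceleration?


Given: v = 19 m/s, r = 9 m
Using a_c = v^2 / r
a_c = 19^2 / 9
a_c = 361 / 9
a_c = 361/9 m/s^2

361/9 m/s^2


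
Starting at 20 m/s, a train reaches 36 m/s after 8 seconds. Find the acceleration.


Given: initial velocity v0 = 20 m/s, final velocity v = 36 m/s, time t = 8 s
Using a = (v - v0) / t
a = (36 - 20) / 8
a = 16 / 8
a = 2 m/s^2

2 m/s^2


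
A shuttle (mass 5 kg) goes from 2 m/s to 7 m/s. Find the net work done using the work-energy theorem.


Given: m = 5 kg, v0 = 2 m/s, v = 7 m/s
Using W = (1/2)*m*(v^2 - v0^2)
v^2 = 7^2 = 49
v0^2 = 2^2 = 4
v^2 - v0^2 = 49 - 4 = 45
W = (1/2)*5*45 = 225/2 J

225/2 J


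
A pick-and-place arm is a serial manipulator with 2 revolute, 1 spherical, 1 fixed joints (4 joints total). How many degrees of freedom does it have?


Given: serial robot with 2 revolute, 1 spherical, 1 fixed joints
DOF contribution per joint type: revolute=1, prismatic=1, spherical=3, fixed=0
DOF = 2*1 + 1*3 + 1*0
DOF = 5

5


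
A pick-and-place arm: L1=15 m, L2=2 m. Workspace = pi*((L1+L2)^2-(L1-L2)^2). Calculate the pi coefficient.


Given: L1 = 15, L2 = 2
(L1+L2)^2 = (17)^2 = 289
(L1-L2)^2 = (13)^2 = 169
Difference = 289 - 169 = 120
This equals 4*L1*L2 = 4*15*2 = 120
Workspace area = 120*pi

120


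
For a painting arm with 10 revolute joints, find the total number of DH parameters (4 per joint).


Given: 10 joints, 4 DH parameters per joint (d, theta, a, alpha)
Total DH parameters = number_of_joints * 4
Total = 10 * 4
Total = 40

40


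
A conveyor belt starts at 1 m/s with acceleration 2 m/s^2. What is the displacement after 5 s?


Given: v0 = 1 m/s, a = 2 m/s^2, t = 5 s
Using s = v0*t + (1/2)*a*t^2
s = 1*5 + (1/2)*2*5^2
s = 5 + (1/2)*50
s = 5 + 25
s = 30

30 m


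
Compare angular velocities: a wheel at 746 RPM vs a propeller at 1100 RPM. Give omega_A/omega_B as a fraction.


Given: RPM_A = 746, RPM_B = 1100
omega = 2*pi*RPM/60, so omega_A/omega_B = RPM_A / RPM_B
omega_A/omega_B = 746 / 1100
omega_A/omega_B = 373/550

373/550


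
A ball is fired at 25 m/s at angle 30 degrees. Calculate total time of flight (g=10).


Given: v0 = 25 m/s, theta = 30 deg, g = 10 m/s^2
sin(30) = 1/2
Using T = 2*v0*sin(theta) / g
T = 2*25*1/2 / 10
T = 25 / 10
T = 5/2 s

5/2 s


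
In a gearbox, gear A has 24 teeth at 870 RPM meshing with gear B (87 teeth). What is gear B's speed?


Given: N1 = 24 teeth, w1 = 870 RPM, N2 = 87 teeth
Using N1*w1 = N2*w2
w2 = N1*w1 / N2
w2 = 24*870 / 87
w2 = 20880 / 87
w2 = 240 RPM

240 RPM


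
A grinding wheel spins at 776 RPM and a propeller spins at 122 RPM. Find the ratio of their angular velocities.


Given: RPM_A = 776, RPM_B = 122
omega = 2*pi*RPM/60, so omega_A/omega_B = RPM_A / RPM_B
omega_A/omega_B = 776 / 122
omega_A/omega_B = 388/61

388/61


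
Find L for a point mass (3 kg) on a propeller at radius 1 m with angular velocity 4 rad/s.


Given: m = 3 kg, r = 1 m, omega = 4 rad/s
For a point mass: I = m*r^2
I = 3*1^2 = 3*1 = 3
L = I*omega = 3*4
L = 12 kg*m^2/s

12 kg*m^2/s


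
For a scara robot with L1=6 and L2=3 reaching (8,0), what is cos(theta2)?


Given: L1 = 6, L2 = 3, target (x, y) = (8, 0)
Using cos(theta2) = (x^2 + y^2 - L1^2 - L2^2) / (2*L1*L2)
x^2 + y^2 = 8^2 + 0 = 64
L1^2 + L2^2 = 36 + 9 = 45
Numerator = 64 - 45 = 19
Denominator = 2*6*3 = 36
cos(theta2) = 19/36 = 19/36

19/36


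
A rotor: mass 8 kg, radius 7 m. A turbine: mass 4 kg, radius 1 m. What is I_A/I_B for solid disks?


Given: M1=8 kg, R1=7 m, M2=4 kg, R2=1 m
For a disk: I = (1/2)*M*R^2, so I_A/I_B = (M1*R1^2)/(M2*R2^2)
M1*R1^2 = 8*49 = 392
M2*R2^2 = 4*1 = 4
I_A/I_B = 392/4 = 98

98


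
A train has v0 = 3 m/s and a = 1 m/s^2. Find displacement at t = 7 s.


Given: v0 = 3 m/s, a = 1 m/s^2, t = 7 s
Using s = v0*t + (1/2)*a*t^2
s = 3*7 + (1/2)*1*7^2
s = 21 + (1/2)*49
s = 21 + 49/2
s = 91/2

91/2 m


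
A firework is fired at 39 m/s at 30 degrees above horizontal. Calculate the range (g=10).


Given: v0 = 39 m/s, theta = 30 deg, g = 10 m/s^2
sin(2*30) = sin(60) = sqrt(3)/2
Using R = v0^2 * sin(2*theta) / g
R = 39^2 * (sqrt(3)/2) / 10
R = 1521 * sqrt(3) / 20
R = 1521/20*sqrt(3) m

1521/20*sqrt(3) m


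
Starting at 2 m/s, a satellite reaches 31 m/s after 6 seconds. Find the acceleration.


Given: initial velocity v0 = 2 m/s, final velocity v = 31 m/s, time t = 6 s
Using a = (v - v0) / t
a = (31 - 2) / 6
a = 29 / 6
a = 29/6 m/s^2

29/6 m/s^2


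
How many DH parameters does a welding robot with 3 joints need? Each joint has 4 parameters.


Given: 3 joints, 4 DH parameters per joint (d, theta, a, alpha)
Total DH parameters = number_of_joints * 4
Total = 3 * 4
Total = 12

12


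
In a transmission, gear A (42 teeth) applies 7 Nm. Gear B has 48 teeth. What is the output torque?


Given: N1 = 42, N2 = 48, T1 = 7 Nm
Using T2/T1 = N2/N1
T2 = T1 * N2 / N1
T2 = 7 * 48 / 42
T2 = 336 / 42
T2 = 8 Nm

8 Nm


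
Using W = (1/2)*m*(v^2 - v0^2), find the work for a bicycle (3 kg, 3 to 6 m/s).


Given: m = 3 kg, v0 = 3 m/s, v = 6 m/s
Using W = (1/2)*m*(v^2 - v0^2)
v^2 = 6^2 = 36
v0^2 = 3^2 = 9
v^2 - v0^2 = 36 - 9 = 27
W = (1/2)*3*27 = 81/2 J

81/2 J


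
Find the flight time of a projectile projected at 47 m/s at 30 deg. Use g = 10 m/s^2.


Given: v0 = 47 m/s, theta = 30 deg, g = 10 m/s^2
sin(30) = 1/2
Using T = 2*v0*sin(theta) / g
T = 2*47*1/2 / 10
T = 47 / 10
T = 47/10 s

47/10 s


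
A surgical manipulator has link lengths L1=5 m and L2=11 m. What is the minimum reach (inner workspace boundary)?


Given: L1 = 5 m, L2 = 11 m
For a 2-link planar arm, min reach = |L1 - L2| (second link folded back)
Min reach = |5 - 11|
Min reach = 6 m

6 m


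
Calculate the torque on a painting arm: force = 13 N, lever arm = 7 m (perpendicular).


Given: F = 13 N, r = 7 m, angle = 90 deg (perpendicular)
Using tau = F * r * sin(90)
sin(90) = 1
tau = 13 * 7 * 1
tau = 91 Nm

91 Nm


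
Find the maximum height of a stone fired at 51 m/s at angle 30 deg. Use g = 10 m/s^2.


Given: v0 = 51 m/s, theta = 30 deg, g = 10 m/s^2
sin^2(30) = 1/4
Using H = v0^2 * sin^2(theta) / (2*g)
H = 51^2 * 1/4 / (2*10)
H = 2601 * 1/4 / 20
H = 2601/4 / 20
H = 2601/80 m

2601/80 m


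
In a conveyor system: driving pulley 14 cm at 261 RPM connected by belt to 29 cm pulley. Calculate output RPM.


Given: D1 = 14 cm, w1 = 261 RPM, D2 = 29 cm
Using D1*w1 = D2*w2
w2 = D1*w1 / D2
w2 = 14*261 / 29
w2 = 3654 / 29
w2 = 126 RPM

126 RPM


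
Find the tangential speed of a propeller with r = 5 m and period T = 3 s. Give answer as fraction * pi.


Given: radius r = 5 m, period T = 3 s
Using v = 2*pi*r / T
v = 2*pi*5 / 3
v = 10*pi / 3
v = 10/3*pi m/s

10/3*pi m/s


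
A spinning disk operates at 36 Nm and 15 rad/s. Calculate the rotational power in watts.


Given: tau = 36 Nm, omega = 15 rad/s
Using P = tau * omega
P = 36 * 15
P = 540 W

540 W


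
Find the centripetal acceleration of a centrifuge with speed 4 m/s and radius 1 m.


Given: v = 4 m/s, r = 1 m
Using a_c = v^2 / r
a_c = 4^2 / 1
a_c = 16 / 1
a_c = 16 m/s^2

16 m/s^2


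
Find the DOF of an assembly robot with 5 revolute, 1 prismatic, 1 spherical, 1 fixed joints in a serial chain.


Given: serial robot with 5 revolute, 1 prismatic, 1 spherical, 1 fixed joints
DOF contribution per joint type: revolute=1, prismatic=1, spherical=3, fixed=0
DOF = 5*1 + 1*1 + 1*3 + 1*0
DOF = 9

9


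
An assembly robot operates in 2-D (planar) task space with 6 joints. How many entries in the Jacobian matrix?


Given: task space dimension = 2, joints = 6
Jacobian is a 2 x 6 matrix
Total entries = rows * columns
Total = 2 * 6
Total = 12

12


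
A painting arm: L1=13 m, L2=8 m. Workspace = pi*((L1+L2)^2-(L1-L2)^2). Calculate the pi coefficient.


Given: L1 = 13, L2 = 8
(L1+L2)^2 = (21)^2 = 441
(L1-L2)^2 = (5)^2 = 25
Difference = 441 - 25 = 416
This equals 4*L1*L2 = 4*13*8 = 416
Workspace area = 416*pi

416


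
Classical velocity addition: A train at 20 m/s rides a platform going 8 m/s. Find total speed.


Given: object velocity = 20 m/s, platform velocity = 8 m/s (same direction)
Using classical velocity addition: v_total = v_object + v_platform
v_total = 20 + 8
v_total = 28 m/s

28 m/s


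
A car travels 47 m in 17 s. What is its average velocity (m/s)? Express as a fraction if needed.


Given: distance d = 47 m, time t = 17 s
Using v = d / t
v = 47 / 17
v = 47/17 m/s

47/17 m/s


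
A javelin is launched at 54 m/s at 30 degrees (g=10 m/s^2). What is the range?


Given: v0 = 54 m/s, theta = 30 deg, g = 10 m/s^2
sin(2*30) = sin(60) = sqrt(3)/2
Using R = v0^2 * sin(2*theta) / g
R = 54^2 * (sqrt(3)/2) / 10
R = 2916 * sqrt(3) / 20
R = 729/5*sqrt(3) m

729/5*sqrt(3) m


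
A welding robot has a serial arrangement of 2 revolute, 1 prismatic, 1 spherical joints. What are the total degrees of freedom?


Given: serial robot with 2 revolute, 1 prismatic, 1 spherical joints
DOF contribution per joint type: revolute=1, prismatic=1, spherical=3, fixed=0
DOF = 2*1 + 1*1 + 1*3
DOF = 6

6


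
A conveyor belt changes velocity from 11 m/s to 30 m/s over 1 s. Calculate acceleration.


Given: initial velocity v0 = 11 m/s, final velocity v = 30 m/s, time t = 1 s
Using a = (v - v0) / t
a = (30 - 11) / 1
a = 19 / 1
a = 19 m/s^2

19 m/s^2


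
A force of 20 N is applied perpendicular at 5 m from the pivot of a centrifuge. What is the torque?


Given: F = 20 N, r = 5 m, angle = 90 deg (perpendicular)
Using tau = F * r * sin(90)
sin(90) = 1
tau = 20 * 5 * 1
tau = 100 Nm

100 Nm


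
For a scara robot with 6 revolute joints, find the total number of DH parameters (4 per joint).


Given: 6 joints, 4 DH parameters per joint (d, theta, a, alpha)
Total DH parameters = number_of_joints * 4
Total = 6 * 4
Total = 24

24


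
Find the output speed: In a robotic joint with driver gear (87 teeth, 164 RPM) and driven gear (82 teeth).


Given: N1 = 87 teeth, w1 = 164 RPM, N2 = 82 teeth
Using N1*w1 = N2*w2
w2 = N1*w1 / N2
w2 = 87*164 / 82
w2 = 14268 / 82
w2 = 174 RPM

174 RPM


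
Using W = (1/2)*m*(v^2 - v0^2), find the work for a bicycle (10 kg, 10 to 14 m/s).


Given: m = 10 kg, v0 = 10 m/s, v = 14 m/s
Using W = (1/2)*m*(v^2 - v0^2)
v^2 = 14^2 = 196
v0^2 = 10^2 = 100
v^2 - v0^2 = 196 - 100 = 96
W = (1/2)*10*96 = 480 J

480 J


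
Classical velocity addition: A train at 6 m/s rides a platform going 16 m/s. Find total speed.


Given: object velocity = 6 m/s, platform velocity = 16 m/s (same direction)
Using classical velocity addition: v_total = v_object + v_platform
v_total = 6 + 16
v_total = 22 m/s

22 m/s


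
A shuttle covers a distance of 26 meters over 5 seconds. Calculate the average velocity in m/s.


Given: distance d = 26 m, time t = 5 s
Using v = d / t
v = 26 / 5
v = 26/5 m/s

26/5 m/s


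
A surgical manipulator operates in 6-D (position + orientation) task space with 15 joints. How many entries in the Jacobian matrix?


Given: task space dimension = 6, joints = 15
Jacobian is a 6 x 15 matrix
Total entries = rows * columns
Total = 6 * 15
Total = 90

90


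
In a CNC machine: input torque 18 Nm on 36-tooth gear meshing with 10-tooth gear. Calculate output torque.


Given: N1 = 36, N2 = 10, T1 = 18 Nm
Using T2/T1 = N2/N1
T2 = T1 * N2 / N1
T2 = 18 * 10 / 36
T2 = 180 / 36
T2 = 5 Nm

5 Nm


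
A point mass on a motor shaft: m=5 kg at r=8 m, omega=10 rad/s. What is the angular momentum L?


Given: m = 5 kg, r = 8 m, omega = 10 rad/s
For a point mass: I = m*r^2
I = 5*8^2 = 5*64 = 320
L = I*omega = 320*10
L = 3200 kg*m^2/s

3200 kg*m^2/s


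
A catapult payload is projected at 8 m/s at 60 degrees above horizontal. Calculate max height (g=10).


Given: v0 = 8 m/s, theta = 60 deg, g = 10 m/s^2
sin^2(60) = 3/4
Using H = v0^2 * sin^2(theta) / (2*g)
H = 8^2 * 3/4 / (2*10)
H = 64 * 3/4 / 20
H = 48 / 20
H = 12/5 m

12/5 m


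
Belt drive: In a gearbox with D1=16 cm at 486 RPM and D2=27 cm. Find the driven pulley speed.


Given: D1 = 16 cm, w1 = 486 RPM, D2 = 27 cm
Using D1*w1 = D2*w2
w2 = D1*w1 / D2
w2 = 16*486 / 27
w2 = 7776 / 27
w2 = 288 RPM

288 RPM


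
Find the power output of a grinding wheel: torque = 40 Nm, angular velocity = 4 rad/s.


Given: tau = 40 Nm, omega = 4 rad/s
Using P = tau * omega
P = 40 * 4
P = 160 W

160 W


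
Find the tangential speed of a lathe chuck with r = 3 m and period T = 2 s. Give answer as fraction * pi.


Given: radius r = 3 m, period T = 2 s
Using v = 2*pi*r / T
v = 2*pi*3 / 2
v = 6*pi / 2
v = 3*pi m/s

3*pi m/s


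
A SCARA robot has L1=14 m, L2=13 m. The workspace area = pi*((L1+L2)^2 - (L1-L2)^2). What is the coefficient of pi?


Given: L1 = 14, L2 = 13
(L1+L2)^2 = (27)^2 = 729
(L1-L2)^2 = (1)^2 = 1
Difference = 729 - 1 = 728
This equals 4*L1*L2 = 4*14*13 = 728
Workspace area = 728*pi

728


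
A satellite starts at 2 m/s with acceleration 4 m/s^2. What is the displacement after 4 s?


Given: v0 = 2 m/s, a = 4 m/s^2, t = 4 s
Using s = v0*t + (1/2)*a*t^2
s = 2*4 + (1/2)*4*4^2
s = 8 + (1/2)*64
s = 8 + 32
s = 40

40 m


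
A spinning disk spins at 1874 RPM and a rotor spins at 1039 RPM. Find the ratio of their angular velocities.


Given: RPM_A = 1874, RPM_B = 1039
omega = 2*pi*RPM/60, so omega_A/omega_B = RPM_A / RPM_B
omega_A/omega_B = 1874 / 1039
omega_A/omega_B = 1874/1039

1874/1039


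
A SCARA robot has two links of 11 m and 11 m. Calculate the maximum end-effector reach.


Given: L1 = 11 m, L2 = 11 m
For a 2-link planar arm, max reach = L1 + L2 (fully extended)
Max reach = 11 + 11
Max reach = 22 m

22 m


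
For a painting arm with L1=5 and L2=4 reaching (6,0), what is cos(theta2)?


Given: L1 = 5, L2 = 4, target (x, y) = (6, 0)
Using cos(theta2) = (x^2 + y^2 - L1^2 - L2^2) / (2*L1*L2)
x^2 + y^2 = 6^2 + 0 = 36
L1^2 + L2^2 = 25 + 16 = 41
Numerator = 36 - 41 = -5
Denominator = 2*5*4 = 40
cos(theta2) = -5/40 = -1/8

-1/8


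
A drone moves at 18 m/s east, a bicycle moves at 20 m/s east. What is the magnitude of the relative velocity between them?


Given: v_A = 18 m/s east, v_B = 20 m/s east
Both move in the same direction; relative speed = |v_A - v_B|
|18 - 20| = |-2|
= 2 m/s

2 m/s


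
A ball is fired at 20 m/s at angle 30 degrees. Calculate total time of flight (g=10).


Given: v0 = 20 m/s, theta = 30 deg, g = 10 m/s^2
sin(30) = 1/2
Using T = 2*v0*sin(theta) / g
T = 2*20*1/2 / 10
T = 20 / 10
T = 2 s

2 s


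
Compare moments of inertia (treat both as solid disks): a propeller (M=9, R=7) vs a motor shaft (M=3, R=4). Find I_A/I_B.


Given: M1=9 kg, R1=7 m, M2=3 kg, R2=4 m
For a disk: I = (1/2)*M*R^2, so I_A/I_B = (M1*R1^2)/(M2*R2^2)
M1*R1^2 = 9*49 = 441
M2*R2^2 = 3*16 = 48
I_A/I_B = 441/48 = 147/16

147/16


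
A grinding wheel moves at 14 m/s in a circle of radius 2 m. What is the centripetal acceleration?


Given: v = 14 m/s, r = 2 m
Using a_c = v^2 / r
a_c = 14^2 / 2
a_c = 196 / 2
a_c = 98 m/s^2

98 m/s^2


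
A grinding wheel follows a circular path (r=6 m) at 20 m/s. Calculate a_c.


Given: v = 20 m/s, r = 6 m
Using a_c = v^2 / r
a_c = 20^2 / 6
a_c = 400 / 6
a_c = 200/3 m/s^2

200/3 m/s^2


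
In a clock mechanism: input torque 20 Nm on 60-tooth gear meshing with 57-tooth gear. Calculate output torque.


Given: N1 = 60, N2 = 57, T1 = 20 Nm
Using T2/T1 = N2/N1
T2 = T1 * N2 / N1
T2 = 20 * 57 / 60
T2 = 1140 / 60
T2 = 19 Nm

19 Nm


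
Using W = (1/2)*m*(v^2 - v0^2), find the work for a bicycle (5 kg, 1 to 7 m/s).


Given: m = 5 kg, v0 = 1 m/s, v = 7 m/s
Using W = (1/2)*m*(v^2 - v0^2)
v^2 = 7^2 = 49
v0^2 = 1^2 = 1
v^2 - v0^2 = 49 - 1 = 48
W = (1/2)*5*48 = 120 J

120 J


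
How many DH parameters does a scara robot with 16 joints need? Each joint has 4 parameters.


Given: 16 joints, 4 DH parameters per joint (d, theta, a, alpha)
Total DH parameters = number_of_joints * 4
Total = 16 * 4
Total = 64

64


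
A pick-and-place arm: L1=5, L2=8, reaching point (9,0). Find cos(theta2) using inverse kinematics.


Given: L1 = 5, L2 = 8, target (x, y) = (9, 0)
Using cos(theta2) = (x^2 + y^2 - L1^2 - L2^2) / (2*L1*L2)
x^2 + y^2 = 9^2 + 0 = 81
L1^2 + L2^2 = 25 + 64 = 89
Numerator = 81 - 89 = -8
Denominator = 2*5*8 = 80
cos(theta2) = -8/80 = -1/10

-1/10


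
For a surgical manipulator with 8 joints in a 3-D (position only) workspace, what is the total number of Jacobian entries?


Given: task space dimension = 3, joints = 8
Jacobian is a 3 x 8 matrix
Total entries = rows * columns
Total = 3 * 8
Total = 24

24


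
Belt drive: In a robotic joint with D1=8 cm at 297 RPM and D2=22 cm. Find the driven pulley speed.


Given: D1 = 8 cm, w1 = 297 RPM, D2 = 22 cm
Using D1*w1 = D2*w2
w2 = D1*w1 / D2
w2 = 8*297 / 22
w2 = 2376 / 22
w2 = 108 RPM

108 RPM


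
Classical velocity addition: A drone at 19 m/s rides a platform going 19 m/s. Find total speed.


Given: object velocity = 19 m/s, platform velocity = 19 m/s (same direction)
Using classical velocity addition: v_total = v_object + v_platform
v_total = 19 + 19
v_total = 38 m/s

38 m/s


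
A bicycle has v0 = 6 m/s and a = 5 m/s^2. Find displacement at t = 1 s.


Given: v0 = 6 m/s, a = 5 m/s^2, t = 1 s
Using s = v0*t + (1/2)*a*t^2
s = 6*1 + (1/2)*5*1^2
s = 6 + (1/2)*5
s = 6 + 5/2
s = 17/2

17/2 m


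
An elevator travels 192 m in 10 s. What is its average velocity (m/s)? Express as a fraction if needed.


Given: distance d = 192 m, time t = 10 s
Using v = d / t
v = 192 / 10
v = 96/5 m/s

96/5 m/s


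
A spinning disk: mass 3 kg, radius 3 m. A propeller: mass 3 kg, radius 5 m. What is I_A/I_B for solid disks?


Given: M1=3 kg, R1=3 m, M2=3 kg, R2=5 m
For a disk: I = (1/2)*M*R^2, so I_A/I_B = (M1*R1^2)/(M2*R2^2)
M1*R1^2 = 3*9 = 27
M2*R2^2 = 3*25 = 75
I_A/I_B = 27/75 = 9/25

9/25
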